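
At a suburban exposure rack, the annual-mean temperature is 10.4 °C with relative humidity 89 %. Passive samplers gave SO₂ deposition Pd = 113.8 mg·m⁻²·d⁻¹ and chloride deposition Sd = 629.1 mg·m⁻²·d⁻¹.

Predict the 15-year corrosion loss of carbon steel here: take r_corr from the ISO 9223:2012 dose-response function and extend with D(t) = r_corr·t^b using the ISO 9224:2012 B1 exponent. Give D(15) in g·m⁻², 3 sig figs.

carbon steel: temperature factor f = -0.054·(0.4) = -0.0216
  sulphur-dioxide contribution → 120.5 μm/a
  chloride contribution → 158.5 μm/a
  ⇒ r_corr(carbon steel) = 278.9 μm/a
ISO 9224: D(t) = r_corr · t^b with b = 0.523 (carbon steel, B1)
  D(15) = 278.9 × 15^0.523 = 278.9 × 4.122 = 1150 μm
  Mass loss = 1150 μm × 7.85 g/cm³ = 9026 g·m⁻²

D(15) = 9.03e+03 g·m⁻²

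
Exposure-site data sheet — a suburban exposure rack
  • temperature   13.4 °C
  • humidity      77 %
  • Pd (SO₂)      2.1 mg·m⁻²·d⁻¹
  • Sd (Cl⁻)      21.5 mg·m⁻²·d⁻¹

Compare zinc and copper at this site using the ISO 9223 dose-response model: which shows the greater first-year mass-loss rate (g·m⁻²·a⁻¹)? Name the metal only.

zinc: f(T) = -0.071·(T−10) [T>10 °C] = -0.2414
  Pd branch = 0.0129·Pd^0.44·e^(0.046·RH+f) = 0.4851 μm/a
  Cl⁻ term: 0.0175·21.5^0.57·exp(0.008·77+0.085·13.4) = 0.5817
  r_corr = 0.4851 + 0.5817 = 1.067 μm/a
  mass loss = 1.067 μm/a × 7.14 g/cm³ = 7.617 g·m⁻²·a⁻¹
copper: T>10 °C ⇒ hinge -0.080·(13.4−10) = -0.2720
  SO₂ term: 0.0053·2.1^0.26·exp(0.059·77-0.2720) = 0.4602
  Sd branch = 0.01025·Sd^0.27·e^(0.036·RH+0.049·T) = 0.7236 μm/a
  r_corr = 0.4602 + 0.7236 = 1.184 μm/a
  mass loss = 1.184 μm/a × 8.96 g/cm³ = 10.61 g·m⁻²·a⁻¹
Ordering by g·m⁻²·a⁻¹: copper (10.6) > zinc (7.62)

copper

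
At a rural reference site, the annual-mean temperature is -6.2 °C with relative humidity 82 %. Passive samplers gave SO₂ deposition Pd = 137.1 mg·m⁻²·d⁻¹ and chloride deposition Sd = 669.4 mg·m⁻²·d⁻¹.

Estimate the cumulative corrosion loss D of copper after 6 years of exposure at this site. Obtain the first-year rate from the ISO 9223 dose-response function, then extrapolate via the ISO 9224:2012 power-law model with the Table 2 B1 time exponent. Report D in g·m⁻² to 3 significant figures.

D(6) = 34.1 g·m⁻²

copper: temperature factor f = +0.126·(-16.2) = -2.0412
  Pd branch = 0.0053·Pd^0.26·e^(0.059·RH+f) = 0.3123 μm/a
  Cl⁻ term: 0.01025·669.4^0.27·exp(0.036·82+0.049·-6.2) = 0.839
  r_corr = 0.3123 + 0.839 = 1.151 μm/a
Power-law: D(6) = r_corr · 6^0.667
  D(6) = 1.151 × 6^0.667 = 1.151 × 3.304 = 3.804 μm
  Mass loss = 3.804 μm × 8.96 g/cm³ = 34.08 g·m⁻²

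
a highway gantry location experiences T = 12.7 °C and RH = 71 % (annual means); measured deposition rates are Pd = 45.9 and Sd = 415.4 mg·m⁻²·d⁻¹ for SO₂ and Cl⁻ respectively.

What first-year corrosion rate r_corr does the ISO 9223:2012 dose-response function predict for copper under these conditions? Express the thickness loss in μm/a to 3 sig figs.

copper: f(T) = -0.080·(T−10) [T>10 °C] = -0.2160
  sulphur-dioxide contribution → 0.7617 μm/a
  chloride contribution → 1.253 μm/a
  ⇒ r_corr(copper) = 2.015 μm/a

r_corr = 2.01 μm/a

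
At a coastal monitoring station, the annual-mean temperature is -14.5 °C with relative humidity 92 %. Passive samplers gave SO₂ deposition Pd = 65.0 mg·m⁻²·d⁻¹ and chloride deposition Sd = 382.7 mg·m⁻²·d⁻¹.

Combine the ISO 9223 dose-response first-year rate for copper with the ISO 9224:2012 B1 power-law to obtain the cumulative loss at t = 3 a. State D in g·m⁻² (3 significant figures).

D(3) = 15.9 g·m⁻²

copper: T≤10 °C ⇒ hinge +0.126·(-14.5−10) = -3.0870
  Pd branch = 0.0053·Pd^0.26·e^(0.059·RH+f) = 0.163 μm/a
  Sd branch = 0.01025·Sd^0.27·e^(0.036·RH+0.049·T) = 0.6885 μm/a
  r_corr = 0.163 + 0.6885 = 0.8516 μm/a
ISO 9224: D(t) = r_corr · t^b with b = 0.667 (copper, B1)
  D(3) = 0.8516 × 3^0.667 = 0.8516 × 2.081 = 1.772 μm
  Mass loss = 1.772 μm × 8.96 g/cm³ = 15.88 g·m⁻²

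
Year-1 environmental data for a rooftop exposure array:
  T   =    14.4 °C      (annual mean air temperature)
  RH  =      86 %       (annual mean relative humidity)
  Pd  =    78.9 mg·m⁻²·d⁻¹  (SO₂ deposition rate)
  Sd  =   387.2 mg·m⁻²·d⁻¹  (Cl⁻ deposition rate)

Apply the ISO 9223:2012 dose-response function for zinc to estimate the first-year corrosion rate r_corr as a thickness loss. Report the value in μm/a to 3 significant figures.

zinc: T>10 °C ⇒ hinge -0.071·(14.4−10) = -0.3124
  Pd branch = 0.0129·Pd^0.44·e^(0.046·RH+f) = 3.371 μm/a
  Cl⁻ term: 0.0175·387.2^0.57·exp(0.008·86+0.085·14.4) = 3.536
  r_corr = 3.371 + 3.536 = 6.907 μm/a

r_corr = 6.91 μm/a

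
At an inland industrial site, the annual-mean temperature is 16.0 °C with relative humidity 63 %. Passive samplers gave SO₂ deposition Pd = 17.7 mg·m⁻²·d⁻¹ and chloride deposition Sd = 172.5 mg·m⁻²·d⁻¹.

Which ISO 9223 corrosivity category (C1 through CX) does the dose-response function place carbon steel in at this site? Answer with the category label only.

C4

carbon steel: f(T) = -0.054·(T−10) [T>10 °C] = -0.3240
  SO₂ term: 1.77·17.7^0.52·exp(0.02·63-0.3240) = 20.11
  Cl⁻ term: 0.102·172.5^0.62·exp(0.033·63+0.04·16.0) = 37.69
  sum: 20.11 + 37.69 → r_corr = 57.8 μm/a
57.8 μm/a falls in (50, 80] for carbon steel → category C4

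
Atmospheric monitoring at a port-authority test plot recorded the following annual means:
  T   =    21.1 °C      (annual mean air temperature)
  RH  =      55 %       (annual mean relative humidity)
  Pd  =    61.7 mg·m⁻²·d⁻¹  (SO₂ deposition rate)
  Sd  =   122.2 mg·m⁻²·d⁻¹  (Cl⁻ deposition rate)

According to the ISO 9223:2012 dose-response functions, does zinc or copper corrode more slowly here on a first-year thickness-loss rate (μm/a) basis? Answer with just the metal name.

zinc: f(T) = -0.071·(T−10) [T>10 °C] = -0.7881
  Pd branch = 0.0129·Pd^0.44·e^(0.046·RH+f) = 0.4517 μm/a
  Cl⁻ term: 0.0175·122.2^0.57·exp(0.008·55+0.085·21.1) = 2.527
  sum: 0.4517 + 2.527 → r_corr = 2.979 μm/a
copper: temperature factor f = -0.080·(11.1) = -0.8880
  SO₂ term: 0.0053·61.7^0.26·exp(0.059·55-0.8880) = 0.1634
  Cl⁻ term: 0.01025·122.2^0.27·exp(0.036·55+0.049·21.1) = 0.7641
  r_corr = 0.1634 + 0.7641 = 0.9276 μm/a
Ordering by μm/a: zinc (2.98) > copper (0.928)

copper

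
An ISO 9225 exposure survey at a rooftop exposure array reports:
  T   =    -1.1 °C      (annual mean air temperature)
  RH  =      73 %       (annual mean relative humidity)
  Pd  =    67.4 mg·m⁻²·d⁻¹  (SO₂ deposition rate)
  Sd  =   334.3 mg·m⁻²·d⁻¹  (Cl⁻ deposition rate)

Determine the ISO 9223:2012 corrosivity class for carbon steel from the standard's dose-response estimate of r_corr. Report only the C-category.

C4

carbon steel: temperature factor f = +0.150·(-11.1) = -1.6650
  SO₂ term: 1.77·67.4^0.52·exp(0.02·73-1.6650) = 12.88
  Sd branch = 0.102·Sd^0.62·e^(0.033·RH+0.04·T) = 39.87 μm/a
  r_corr = 12.88 + 39.87 = 52.75 μm/a
ISO 9223 Table 2 (carbon steel): 50 < 52.8 ≤ 80 μm/a ⇒ C4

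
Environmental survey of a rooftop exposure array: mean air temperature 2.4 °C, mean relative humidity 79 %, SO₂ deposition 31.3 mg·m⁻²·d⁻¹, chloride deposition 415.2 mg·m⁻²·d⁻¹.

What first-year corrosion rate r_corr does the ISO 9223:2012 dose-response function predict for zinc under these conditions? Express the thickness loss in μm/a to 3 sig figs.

zinc: f(T) = +0.038·(T−10) [T≤10 °C] = -0.2888
  sulphur-dioxide contribution → 1.665 μm/a
  chloride contribution → 1.255 μm/a
  ⇒ r_corr(zinc) = 2.92 μm/a

r_corr = 2.92 μm/a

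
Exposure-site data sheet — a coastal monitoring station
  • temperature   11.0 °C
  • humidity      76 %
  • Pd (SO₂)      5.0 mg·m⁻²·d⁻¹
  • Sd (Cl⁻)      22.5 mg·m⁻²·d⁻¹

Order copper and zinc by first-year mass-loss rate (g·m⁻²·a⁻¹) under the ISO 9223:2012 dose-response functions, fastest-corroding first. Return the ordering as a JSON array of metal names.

["copper", "zinc"]

copper: temperature factor f = -0.080·(1.0) = -0.0800
  SO₂ term: 0.0053·5.0^0.26·exp(0.059·76-0.0800) = 0.6586
  Cl⁻ term: 0.01025·22.5^0.27·exp(0.036·76+0.049·11.0) = 0.6282
  sum: 0.6586 + 0.6282 → r_corr = 1.287 μm/a
  mass loss = 1.287 μm/a × 8.96 g/cm³ = 11.53 g·m⁻²·a⁻¹
zinc: f(T) = -0.071·(T−10) [T>10 °C] = -0.0710
  Pd branch = 0.0129·Pd^0.44·e^(0.046·RH+f) = 0.8046 μm/a
  Cl⁻ term: 0.0175·22.5^0.57·exp(0.008·76+0.085·11.0) = 0.4829
  sum: 0.8046 + 0.4829 → r_corr = 1.288 μm/a
  mass loss = 1.288 μm/a × 7.14 g/cm³ = 9.193 g·m⁻²·a⁻¹
Ordering by g·m⁻²·a⁻¹: copper (11.5) > zinc (9.19)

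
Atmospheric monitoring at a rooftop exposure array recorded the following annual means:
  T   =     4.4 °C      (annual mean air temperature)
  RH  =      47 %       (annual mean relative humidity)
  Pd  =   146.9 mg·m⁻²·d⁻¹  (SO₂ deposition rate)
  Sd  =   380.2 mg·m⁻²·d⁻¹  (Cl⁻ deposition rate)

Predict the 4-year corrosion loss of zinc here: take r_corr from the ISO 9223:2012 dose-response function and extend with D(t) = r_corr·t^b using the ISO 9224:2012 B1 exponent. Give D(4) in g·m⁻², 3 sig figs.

zinc: temperature factor f = +0.038·(-5.6) = -0.2128
  SO₂ term: 0.0129·146.9^0.44·exp(0.046·47-0.2128) = 0.814
  Cl⁻ term: 0.0175·380.2^0.57·exp(0.008·47+0.085·4.4) = 1.095
  sum: 0.814 + 1.095 → r_corr = 1.909 μm/a
Long-term exponent b (ISO 9224 Table 2, B1) = 0.813
  D(4) = 1.909 × 4^0.813 = 1.909 × 3.087 = 5.892 μm
  Mass loss = 5.892 μm × 7.14 g/cm³ = 42.07 g·m⁻²

D(4) = 42.1 g·m⁻²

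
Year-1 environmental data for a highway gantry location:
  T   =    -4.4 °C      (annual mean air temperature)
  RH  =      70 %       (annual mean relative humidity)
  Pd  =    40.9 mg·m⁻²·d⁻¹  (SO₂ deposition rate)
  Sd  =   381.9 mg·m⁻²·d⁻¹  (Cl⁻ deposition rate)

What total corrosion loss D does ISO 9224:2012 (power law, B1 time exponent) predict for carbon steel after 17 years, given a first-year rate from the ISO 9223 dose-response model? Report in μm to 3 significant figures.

D(17) = 176 μm

carbon steel: T≤10 °C ⇒ hinge +0.150·(-4.4−10) = -2.1600
  sulphur-dioxide contribution → 5.702 μm/a
  chloride contribution → 34.37 μm/a
  total first-year rate 40.07 μm/a
Power-law: D(17) = r_corr · 17^0.523
  D(17) = 40.07 × 17^0.523 = 40.07 × 4.401 = 176.3 μm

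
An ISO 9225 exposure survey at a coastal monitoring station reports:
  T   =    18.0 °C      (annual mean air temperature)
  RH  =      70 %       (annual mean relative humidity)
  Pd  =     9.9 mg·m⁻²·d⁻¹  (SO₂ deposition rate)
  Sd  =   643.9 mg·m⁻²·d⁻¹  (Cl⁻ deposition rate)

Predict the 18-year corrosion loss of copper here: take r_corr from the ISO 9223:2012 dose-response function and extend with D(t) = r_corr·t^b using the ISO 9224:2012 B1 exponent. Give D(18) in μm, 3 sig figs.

copper: f(T) = -0.080·(T−10) [T>10 °C] = -0.6400
  Pd branch = 0.0053·Pd^0.26·e^(0.059·RH+f) = 0.3154 μm/a
  Sd branch = 0.01025·Sd^0.27·e^(0.036·RH+0.049·T) = 1.764 μm/a
  sum: 0.3154 + 1.764 → r_corr = 2.08 μm/a
Power-law: D(18) = r_corr · 18^0.667
  D(18) = 2.08 × 18^0.667 = 2.08 × 6.875 = 14.3 μm

D(18) = 14.3 μm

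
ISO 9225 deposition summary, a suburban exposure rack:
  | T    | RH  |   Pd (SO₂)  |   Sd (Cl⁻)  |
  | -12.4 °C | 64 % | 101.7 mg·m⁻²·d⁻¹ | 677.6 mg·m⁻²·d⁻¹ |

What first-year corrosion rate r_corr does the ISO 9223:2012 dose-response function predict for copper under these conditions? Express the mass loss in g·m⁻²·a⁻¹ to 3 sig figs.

copper: temperature factor f = +0.126·(-22.4) = -2.8224
  sulphur-dioxide contribution → 0.04574 μm/a
  chloride contribution → 0.325 μm/a
  total first-year rate 0.3707 μm/a
Convert to mass loss: 0.3707 μm/a × 8.96 g/cm³ = 3.321 g·m⁻²·a⁻¹

r_corr = 3.32 g·m⁻²·a⁻¹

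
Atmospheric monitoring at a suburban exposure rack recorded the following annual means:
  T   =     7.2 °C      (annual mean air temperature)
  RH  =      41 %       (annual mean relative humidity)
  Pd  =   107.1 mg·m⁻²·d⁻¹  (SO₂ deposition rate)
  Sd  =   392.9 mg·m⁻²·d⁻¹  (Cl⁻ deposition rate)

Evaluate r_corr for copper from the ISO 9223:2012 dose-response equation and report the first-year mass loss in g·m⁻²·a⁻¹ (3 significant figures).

r_corr = 4.13 g·m⁻²·a⁻¹

copper: T≤10 °C ⇒ hinge +0.126·(7.2−10) = -0.3528
  Pd branch = 0.0053·Pd^0.26·e^(0.059·RH+f) = 0.141 μm/a
  Sd branch = 0.01025·Sd^0.27·e^(0.036·RH+0.049·T) = 0.3202 μm/a
  sum: 0.141 + 0.3202 → r_corr = 0.4612 μm/a
Convert to mass loss: 0.4612 μm/a × 8.96 g/cm³ = 4.133 g·m⁻²·a⁻¹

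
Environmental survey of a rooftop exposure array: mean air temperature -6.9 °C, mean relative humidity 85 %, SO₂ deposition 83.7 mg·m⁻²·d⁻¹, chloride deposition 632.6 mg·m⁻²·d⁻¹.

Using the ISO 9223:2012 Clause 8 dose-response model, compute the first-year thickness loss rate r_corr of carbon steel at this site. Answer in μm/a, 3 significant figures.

carbon steel: T≤10 °C ⇒ hinge +0.150·(-6.9−10) = -2.5350
  Pd branch = 1.77·Pd^0.52·e^(0.02·RH+f) = 7.676 μm/a
  Sd branch = 0.102·Sd^0.62·e^(0.033·RH+0.04·T) = 69.76 μm/a
  sum: 7.676 + 69.76 → r_corr = 77.44 μm/a

r_corr = 77.4 μm/a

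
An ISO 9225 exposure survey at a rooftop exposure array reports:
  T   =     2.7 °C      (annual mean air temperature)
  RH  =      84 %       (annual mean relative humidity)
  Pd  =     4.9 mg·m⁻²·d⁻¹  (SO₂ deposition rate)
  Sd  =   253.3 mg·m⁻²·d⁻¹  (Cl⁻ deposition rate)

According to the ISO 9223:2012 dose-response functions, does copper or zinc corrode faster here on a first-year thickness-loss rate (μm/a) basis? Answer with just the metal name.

copper: temperature factor f = +0.126·(-7.3) = -0.9198
  sulphur-dioxide contribution → 0.4536 μm/a
  chloride contribution → 1.073 μm/a
  total first-year rate 1.526 μm/a
zinc: temperature factor f = +0.038·(-7.3) = -0.2774
  sulphur-dioxide contribution → 0.9374 μm/a
  chloride contribution → 1.011 μm/a
  ⇒ r_corr(zinc) = 1.948 μm/a
Ordering by μm/a: zinc (1.95) > copper (1.53)

zinc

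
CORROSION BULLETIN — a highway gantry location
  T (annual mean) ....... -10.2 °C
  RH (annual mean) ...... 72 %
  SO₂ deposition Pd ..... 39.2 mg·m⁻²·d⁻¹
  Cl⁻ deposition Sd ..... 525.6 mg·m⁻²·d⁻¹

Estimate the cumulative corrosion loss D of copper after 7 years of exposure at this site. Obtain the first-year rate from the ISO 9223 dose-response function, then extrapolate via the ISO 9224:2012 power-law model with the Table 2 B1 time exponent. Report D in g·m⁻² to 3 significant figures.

copper: temperature factor f = +0.126·(-20.2) = -2.5452
  sulphur-dioxide contribution → 0.07552 μm/a
  chloride contribution → 0.4507 μm/a
  ⇒ r_corr(copper) = 0.5263 μm/a
Long-term exponent b (ISO 9224 Table 2, B1) = 0.667
  D(7) = 0.5263 × 7^0.667 = 0.5263 × 3.662 = 1.927 μm
  Mass loss = 1.927 μm × 8.96 g/cm³ = 17.27 g·m⁻²

D(7) = 17.3 g·m⁻²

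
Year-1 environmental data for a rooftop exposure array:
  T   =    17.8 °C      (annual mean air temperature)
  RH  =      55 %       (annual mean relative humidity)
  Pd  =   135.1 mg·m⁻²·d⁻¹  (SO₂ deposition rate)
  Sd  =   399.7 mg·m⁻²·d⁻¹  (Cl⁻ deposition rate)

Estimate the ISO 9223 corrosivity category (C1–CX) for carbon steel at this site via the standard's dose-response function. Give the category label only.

C5

carbon steel: f(T) = -0.054·(T−10) [T>10 °C] = -0.4212
  sulphur-dioxide contribution → 44.74 μm/a
  chloride contribution → 52.38 μm/a
  ⇒ r_corr(carbon steel) = 97.12 μm/a
97.1 μm/a falls in (80, 200] for carbon steel → category C5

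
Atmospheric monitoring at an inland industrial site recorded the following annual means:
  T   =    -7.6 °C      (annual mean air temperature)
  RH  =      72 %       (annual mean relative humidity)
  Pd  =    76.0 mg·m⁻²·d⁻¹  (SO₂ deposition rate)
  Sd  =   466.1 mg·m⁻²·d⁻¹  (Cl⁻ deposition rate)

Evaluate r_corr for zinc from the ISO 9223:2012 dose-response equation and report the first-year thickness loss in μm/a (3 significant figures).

r_corr = 1.76 μm/a

zinc: f(T) = +0.038·(T−10) [T≤10 °C] = -0.6688
  Pd branch = 0.0129·Pd^0.44·e^(0.046·RH+f) = 1.219 μm/a
  Cl⁻ term: 0.0175·466.1^0.57·exp(0.008·72+0.085·-7.6) = 0.5416
  r_corr = 1.219 + 0.5416 = 1.761 μm/a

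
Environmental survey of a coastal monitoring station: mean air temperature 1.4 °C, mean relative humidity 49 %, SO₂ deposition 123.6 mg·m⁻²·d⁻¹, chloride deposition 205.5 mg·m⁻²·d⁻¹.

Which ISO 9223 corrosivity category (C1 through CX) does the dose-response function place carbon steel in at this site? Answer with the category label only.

carbon steel: f(T) = +0.150·(T−10) [T≤10 °C] = -1.2900
  sulphur-dioxide contribution → 15.89 μm/a
  chloride contribution → 14.76 μm/a
  ⇒ r_corr(carbon steel) = 30.65 μm/a
Category bounds: 25…50 μm/a bracket r_corr ⇒ C3

C3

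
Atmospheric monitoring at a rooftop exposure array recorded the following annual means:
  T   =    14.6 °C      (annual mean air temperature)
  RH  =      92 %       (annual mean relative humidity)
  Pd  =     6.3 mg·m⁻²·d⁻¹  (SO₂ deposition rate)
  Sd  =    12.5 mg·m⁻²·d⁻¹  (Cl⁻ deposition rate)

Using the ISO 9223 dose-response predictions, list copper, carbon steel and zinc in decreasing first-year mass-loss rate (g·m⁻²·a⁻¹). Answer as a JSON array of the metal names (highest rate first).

copper: T>10 °C ⇒ hinge -0.080·(14.6−10) = -0.3680
  sulphur-dioxide contribution → 1.348 μm/a
  chloride contribution → 1.138 μm/a
  ⇒ r_corr(copper) = 2.485 μm/a
  mass loss = 2.485 μm/a × 8.96 g/cm³ = 22.27 g·m⁻²·a⁻¹
carbon steel: temperature factor f = -0.054·(4.6) = -0.2484
  sulphur-dioxide contribution → 22.64 μm/a
  chloride contribution → 18.23 μm/a
  total first-year rate 40.87 μm/a
  mass loss = 40.87 μm/a × 7.85 g/cm³ = 320.8 g·m⁻²·a⁻¹
zinc: T>10 °C ⇒ hinge -0.071·(14.6−10) = -0.3266
  sulphur-dioxide contribution → 1.44 μm/a
  chloride contribution → 0.5332 μm/a
  total first-year rate 1.973 μm/a
  mass loss = 1.973 μm/a × 7.14 g/cm³ = 14.09 g·m⁻²·a⁻¹
Ordering by g·m⁻²·a⁻¹: carbon steel (321) > copper (22.3) > zinc (14.1)

["carbon steel", "copper", "zinc"]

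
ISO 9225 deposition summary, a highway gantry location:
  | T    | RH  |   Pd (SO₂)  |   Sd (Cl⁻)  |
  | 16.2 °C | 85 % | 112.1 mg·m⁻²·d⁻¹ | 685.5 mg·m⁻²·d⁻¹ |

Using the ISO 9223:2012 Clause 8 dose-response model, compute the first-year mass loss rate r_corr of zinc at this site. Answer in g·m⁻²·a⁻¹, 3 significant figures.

zinc: T>10 °C ⇒ hinge -0.071·(16.2−10) = -0.4402
  SO₂ term: 0.0129·112.1^0.44·exp(0.046·85-0.4402) = 3.306
  Sd branch = 0.0175·Sd^0.57·e^(0.008·RH+0.085·T) = 5.661 μm/a
  r_corr = 3.306 + 5.661 = 8.967 μm/a
Convert to mass loss: 8.967 μm/a × 7.14 g/cm³ = 64.03 g·m⁻²·a⁻¹

r_corr = 64.0 g·m⁻²·a⁻¹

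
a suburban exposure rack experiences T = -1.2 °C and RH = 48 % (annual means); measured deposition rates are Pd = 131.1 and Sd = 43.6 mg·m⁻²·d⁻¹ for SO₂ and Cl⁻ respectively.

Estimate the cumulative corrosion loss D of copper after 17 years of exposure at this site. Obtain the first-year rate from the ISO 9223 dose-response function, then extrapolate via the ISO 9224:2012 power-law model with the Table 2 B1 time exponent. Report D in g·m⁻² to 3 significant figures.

copper: T≤10 °C ⇒ hinge +0.126·(-1.2−10) = -1.4112
  Pd branch = 0.0053·Pd^0.26·e^(0.059·RH+f) = 0.07796 μm/a
  Cl⁻ term: 0.01025·43.6^0.27·exp(0.036·48+0.049·-1.2) = 0.1508
  sum: 0.07796 + 0.1508 → r_corr = 0.2287 μm/a
Long-term exponent b (ISO 9224 Table 2, B1) = 0.667
  D(17) = 0.2287 × 17^0.667 = 0.2287 × 6.618 = 1.514 μm
  Mass loss = 1.514 μm × 8.96 g/cm³ = 13.56 g·m⁻²

D(17) = 13.6 g·m⁻²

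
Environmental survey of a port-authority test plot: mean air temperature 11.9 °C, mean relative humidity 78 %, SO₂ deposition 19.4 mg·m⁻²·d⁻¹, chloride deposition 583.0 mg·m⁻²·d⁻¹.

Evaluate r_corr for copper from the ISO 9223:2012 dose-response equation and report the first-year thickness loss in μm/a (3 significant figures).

copper: temperature factor f = -0.080·(1.9) = -0.1520
  SO₂ term: 0.0053·19.4^0.26·exp(0.059·78-0.1520) = 0.9811
  Cl⁻ term: 0.01025·583.0^0.27·exp(0.036·78+0.049·11.9) = 1.699
  sum: 0.9811 + 1.699 → r_corr = 2.68 μm/a

r_corr = 2.68 μm/a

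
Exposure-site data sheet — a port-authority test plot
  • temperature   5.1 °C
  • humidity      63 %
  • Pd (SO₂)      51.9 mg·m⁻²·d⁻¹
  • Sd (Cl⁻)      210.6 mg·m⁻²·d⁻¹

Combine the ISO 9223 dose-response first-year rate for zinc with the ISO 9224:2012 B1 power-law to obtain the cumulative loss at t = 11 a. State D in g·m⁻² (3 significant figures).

zinc: f(T) = +0.038·(T−10) [T≤10 °C] = -0.1862
  SO₂ term: 0.0129·51.9^0.44·exp(0.046·63-0.1862) = 1.104
  Sd branch = 0.0175·Sd^0.57·e^(0.008·RH+0.085·T) = 0.9431 μm/a
  sum: 1.104 + 0.9431 → r_corr = 2.047 μm/a
Power-law: D(11) = r_corr · 11^0.813
  D(11) = 2.047 × 11^0.813 = 2.047 × 7.025 = 14.38 μm
  Mass loss = 14.38 μm × 7.14 g/cm³ = 102.7 g·m⁻²

D(11) = 103 g·m⁻²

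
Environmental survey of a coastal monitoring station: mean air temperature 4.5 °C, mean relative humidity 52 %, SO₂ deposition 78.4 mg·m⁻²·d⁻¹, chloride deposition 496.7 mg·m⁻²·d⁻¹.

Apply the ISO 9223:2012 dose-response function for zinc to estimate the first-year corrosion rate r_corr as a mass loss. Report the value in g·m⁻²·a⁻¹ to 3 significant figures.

zinc: f(T) = +0.038·(T−10) [T≤10 °C] = -0.2090
  SO₂ term: 0.0129·78.4^0.44·exp(0.046·52-0.2090) = 0.7801
  Sd branch = 0.0175·Sd^0.57·e^(0.008·RH+0.085·T) = 1.338 μm/a
  r_corr = 0.7801 + 1.338 = 2.119 μm/a
Convert to mass loss: 2.119 μm/a × 7.14 g/cm³ = 15.13 g·m⁻²·a⁻¹

r_corr = 15.1 g·m⁻²·a⁻¹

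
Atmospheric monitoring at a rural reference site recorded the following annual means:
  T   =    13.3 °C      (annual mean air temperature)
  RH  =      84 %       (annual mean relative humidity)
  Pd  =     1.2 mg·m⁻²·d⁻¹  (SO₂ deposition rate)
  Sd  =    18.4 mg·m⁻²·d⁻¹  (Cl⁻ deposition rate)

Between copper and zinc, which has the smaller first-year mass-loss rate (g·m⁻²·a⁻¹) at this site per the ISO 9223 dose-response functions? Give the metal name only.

zinc

copper: f(T) = -0.080·(T−10) [T>10 °C] = -0.2640
  Pd branch = 0.0053·Pd^0.26·e^(0.059·RH+f) = 0.6061 μm/a
  Cl⁻ term: 0.01025·18.4^0.27·exp(0.036·84+0.049·13.3) = 0.8883
  r_corr = 0.6061 + 0.8883 = 1.494 μm/a
  mass loss = 1.494 μm/a × 8.96 g/cm³ = 13.39 g·m⁻²·a⁻¹
zinc: T>10 °C ⇒ hinge -0.071·(13.3−10) = -0.2343
  Pd branch = 0.0129·Pd^0.44·e^(0.046·RH+f) = 0.527 μm/a
  Cl⁻ term: 0.0175·18.4^0.57·exp(0.008·84+0.085·13.3) = 0.5582
  sum: 0.527 + 0.5582 → r_corr = 1.085 μm/a
  mass loss = 1.085 μm/a × 7.14 g/cm³ = 7.748 g·m⁻²·a⁻¹
Ordering by g·m⁻²·a⁻¹: copper (13.4) > zinc (7.75)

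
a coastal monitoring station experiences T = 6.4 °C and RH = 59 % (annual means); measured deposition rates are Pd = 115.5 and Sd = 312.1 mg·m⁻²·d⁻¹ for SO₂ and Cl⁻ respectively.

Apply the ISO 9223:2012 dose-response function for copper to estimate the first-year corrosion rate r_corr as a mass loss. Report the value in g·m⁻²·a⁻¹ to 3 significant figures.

r_corr = 8.33 g·m⁻²·a⁻¹

copper: f(T) = +0.126·(T−10) [T≤10 °C] = -0.4536
  SO₂ term: 0.0053·115.5^0.26·exp(0.059·59-0.4536) = 0.3761
  Cl⁻ term: 0.01025·312.1^0.27·exp(0.036·59+0.049·6.4) = 0.5531
  r_corr = 0.3761 + 0.5531 = 0.9292 μm/a
Convert to mass loss: 0.9292 μm/a × 8.96 g/cm³ = 8.326 g·m⁻²·a⁻¹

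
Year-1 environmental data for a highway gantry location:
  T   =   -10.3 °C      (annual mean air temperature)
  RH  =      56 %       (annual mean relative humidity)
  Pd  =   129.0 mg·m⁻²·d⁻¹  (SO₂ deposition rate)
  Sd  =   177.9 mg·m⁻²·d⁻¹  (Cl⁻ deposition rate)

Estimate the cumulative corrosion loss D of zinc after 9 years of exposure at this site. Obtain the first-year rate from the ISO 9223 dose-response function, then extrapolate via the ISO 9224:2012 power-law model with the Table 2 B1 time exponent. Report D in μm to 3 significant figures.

zinc: temperature factor f = +0.038·(-20.3) = -0.7714
  sulphur-dioxide contribution → 0.6652 μm/a
  chloride contribution → 0.2188 μm/a
  ⇒ r_corr(zinc) = 0.884 μm/a
Power-law: D(9) = r_corr · 9^0.813
  D(9) = 0.884 × 9^0.813 = 0.884 × 5.968 = 5.275 μm

D(9) = 5.28 μm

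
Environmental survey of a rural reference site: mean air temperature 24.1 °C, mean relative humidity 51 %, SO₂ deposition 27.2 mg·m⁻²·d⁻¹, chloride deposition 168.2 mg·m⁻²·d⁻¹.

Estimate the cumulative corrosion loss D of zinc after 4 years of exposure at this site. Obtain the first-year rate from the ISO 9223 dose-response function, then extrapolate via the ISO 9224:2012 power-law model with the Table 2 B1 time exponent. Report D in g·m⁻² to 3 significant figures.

D(4) = 88.2 g·m⁻²

zinc: T>10 °C ⇒ hinge -0.071·(24.1−10) = -1.0011
  Pd branch = 0.0129·Pd^0.44·e^(0.046·RH+f) = 0.2118 μm/a
  Sd branch = 0.0175·Sd^0.57·e^(0.008·RH+0.085·T) = 3.79 μm/a
  sum: 0.2118 + 3.79 → r_corr = 4.001 μm/a
ISO 9224: D(t) = r_corr · t^b with b = 0.813 (zinc, B1)
  D(4) = 4.001 × 4^0.813 = 4.001 × 3.087 = 12.35 μm
  Mass loss = 12.35 μm × 7.14 g/cm³ = 88.18 g·m⁻²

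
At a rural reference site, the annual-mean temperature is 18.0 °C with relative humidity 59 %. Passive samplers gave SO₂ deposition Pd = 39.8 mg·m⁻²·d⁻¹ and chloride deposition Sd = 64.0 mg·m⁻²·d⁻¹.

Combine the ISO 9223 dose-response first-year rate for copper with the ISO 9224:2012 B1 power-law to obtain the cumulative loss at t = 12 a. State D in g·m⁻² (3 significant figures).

D(12) = 41.0 g·m⁻²

copper: temperature factor f = -0.080·(8.0) = -0.6400
  sulphur-dioxide contribution → 0.2366 μm/a
  chloride contribution → 0.6366 μm/a
  ⇒ r_corr(copper) = 0.8733 μm/a
ISO 9224: D(t) = r_corr · t^b with b = 0.667 (copper, B1)
  D(12) = 0.8733 × 12^0.667 = 0.8733 × 5.246 = 4.581 μm
  Mass loss = 4.581 μm × 8.96 g/cm³ = 41.05 g·m⁻²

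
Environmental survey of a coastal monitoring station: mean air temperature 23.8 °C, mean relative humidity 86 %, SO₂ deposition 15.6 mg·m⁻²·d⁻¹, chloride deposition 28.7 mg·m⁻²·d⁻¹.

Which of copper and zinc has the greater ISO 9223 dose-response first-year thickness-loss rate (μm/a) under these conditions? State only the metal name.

zinc

copper: f(T) = -0.080·(T−10) [T>10 °C] = -1.1040
  Pd branch = 0.0053·Pd^0.26·e^(0.059·RH+f) = 0.5736 μm/a
  Sd branch = 0.01025·Sd^0.27·e^(0.036·RH+0.049·T) = 1.801 μm/a
  sum: 0.5736 + 1.801 → r_corr = 2.374 μm/a
zinc: T>10 °C ⇒ hinge -0.071·(23.8−10) = -0.9798
  Pd branch = 0.0129·Pd^0.44·e^(0.046·RH+f) = 0.8474 μm/a
  Cl⁻ term: 0.0175·28.7^0.57·exp(0.008·86+0.085·23.8) = 1.784
  r_corr = 0.8474 + 1.784 = 2.631 μm/a
Ordering by μm/a: zinc (2.63) > copper (2.37)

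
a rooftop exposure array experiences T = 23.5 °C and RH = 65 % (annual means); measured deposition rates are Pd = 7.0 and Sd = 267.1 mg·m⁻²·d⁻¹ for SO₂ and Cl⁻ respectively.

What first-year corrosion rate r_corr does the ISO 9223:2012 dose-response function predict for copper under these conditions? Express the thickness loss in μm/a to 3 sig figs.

copper: T>10 °C ⇒ hinge -0.080·(23.5−10) = -1.0800
  Pd branch = 0.0053·Pd^0.26·e^(0.059·RH+f) = 0.1382 μm/a
  Sd branch = 0.01025·Sd^0.27·e^(0.036·RH+0.049·T) = 1.521 μm/a
  sum: 0.1382 + 1.521 → r_corr = 1.66 μm/a

r_corr = 1.66 μm/a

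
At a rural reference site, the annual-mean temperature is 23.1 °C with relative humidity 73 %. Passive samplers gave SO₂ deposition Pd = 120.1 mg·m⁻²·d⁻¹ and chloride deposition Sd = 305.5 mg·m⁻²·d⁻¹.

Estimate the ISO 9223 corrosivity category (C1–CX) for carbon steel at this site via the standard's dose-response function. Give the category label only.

C5

carbon steel: temperature factor f = -0.054·(13.1) = -0.7074
  Pd branch = 1.77·Pd^0.52·e^(0.02·RH+f) = 45.31 μm/a
  Sd branch = 0.102·Sd^0.62·e^(0.033·RH+0.04·T) = 99.27 μm/a
  r_corr = 45.31 + 99.27 = 144.6 μm/a
Category bounds: 80…200 μm/a bracket r_corr ⇒ C5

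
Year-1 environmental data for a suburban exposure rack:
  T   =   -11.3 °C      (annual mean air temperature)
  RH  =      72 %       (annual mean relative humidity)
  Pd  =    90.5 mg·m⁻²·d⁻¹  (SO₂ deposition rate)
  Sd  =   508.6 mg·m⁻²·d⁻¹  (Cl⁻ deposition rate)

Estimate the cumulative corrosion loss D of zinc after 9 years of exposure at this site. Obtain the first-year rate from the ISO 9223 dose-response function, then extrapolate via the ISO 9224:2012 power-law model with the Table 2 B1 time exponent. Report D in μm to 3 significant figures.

zinc: T≤10 °C ⇒ hinge +0.038·(-11.3−10) = -0.8094
  Pd branch = 0.0129·Pd^0.44·e^(0.046·RH+f) = 1.144 μm/a
  Sd branch = 0.0175·Sd^0.57·e^(0.008·RH+0.085·T) = 0.4156 μm/a
  sum: 1.144 + 0.4156 → r_corr = 1.559 μm/a
Long-term exponent b (ISO 9224 Table 2, B1) = 0.813
  D(9) = 1.559 × 9^0.813 = 1.559 × 5.968 = 9.306 μm

D(9) = 9.31 μm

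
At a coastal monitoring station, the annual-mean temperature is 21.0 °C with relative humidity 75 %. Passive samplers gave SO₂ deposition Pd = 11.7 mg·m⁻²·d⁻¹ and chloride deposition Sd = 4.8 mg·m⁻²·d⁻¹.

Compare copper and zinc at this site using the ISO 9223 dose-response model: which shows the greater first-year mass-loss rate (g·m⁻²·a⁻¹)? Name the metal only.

copper: T>10 °C ⇒ hinge -0.080·(21.0−10) = -0.8800
  Pd branch = 0.0053·Pd^0.26·e^(0.059·RH+f) = 0.348 μm/a
  Cl⁻ term: 0.01025·4.8^0.27·exp(0.036·75+0.049·21.0) = 0.6518
  r_corr = 0.348 + 0.6518 = 0.9998 μm/a
  mass loss = 0.9998 μm/a × 8.96 g/cm³ = 8.959 g·m⁻²·a⁻¹
zinc: temperature factor f = -0.071·(11.0) = -0.7810
  Pd branch = 0.0129·Pd^0.44·e^(0.046·RH+f) = 0.5492 μm/a
  Cl⁻ term: 0.0175·4.8^0.57·exp(0.008·75+0.085·21.0) = 0.4647
  r_corr = 0.5492 + 0.4647 = 1.014 μm/a
  mass loss = 1.014 μm/a × 7.14 g/cm³ = 7.239 g·m⁻²·a⁻¹
Ordering by g·m⁻²·a⁻¹: copper (8.96) > zinc (7.24)

copper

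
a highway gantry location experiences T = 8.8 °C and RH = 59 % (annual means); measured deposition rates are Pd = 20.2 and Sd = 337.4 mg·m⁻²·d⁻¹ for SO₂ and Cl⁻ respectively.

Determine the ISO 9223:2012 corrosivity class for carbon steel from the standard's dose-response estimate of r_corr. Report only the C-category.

carbon steel: f(T) = +0.150·(T−10) [T≤10 °C] = -0.1800
  SO₂ term: 1.77·20.2^0.52·exp(0.02·59-0.1800) = 22.96
  Cl⁻ term: 0.102·337.4^0.62·exp(0.033·59+0.04·8.8) = 37.54
  r_corr = 22.96 + 37.54 = 60.5 μm/a
ISO 9223 Table 2 (carbon steel): 50 < 60.5 ≤ 80 μm/a ⇒ C4

C4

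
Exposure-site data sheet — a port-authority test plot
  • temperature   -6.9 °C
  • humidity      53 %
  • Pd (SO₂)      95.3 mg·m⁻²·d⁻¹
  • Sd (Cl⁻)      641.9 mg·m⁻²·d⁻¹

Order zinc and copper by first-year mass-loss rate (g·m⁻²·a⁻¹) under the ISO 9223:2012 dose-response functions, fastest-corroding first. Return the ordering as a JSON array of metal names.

["zinc", "copper"]

zinc: f(T) = +0.038·(T−10) [T≤10 °C] = -0.6422
  Pd branch = 0.0129·Pd^0.44·e^(0.046·RH+f) = 0.5772 μm/a
  Cl⁻ term: 0.0175·641.9^0.57·exp(0.008·53+0.085·-6.9) = 0.5925
  sum: 0.5772 + 0.5925 → r_corr = 1.17 μm/a
  mass loss = 1.17 μm/a × 7.14 g/cm³ = 8.352 g·m⁻²·a⁻¹
copper: T≤10 °C ⇒ hinge +0.126·(-6.9−10) = -2.1294
  SO₂ term: 0.0053·95.3^0.26·exp(0.059·53-2.1294) = 0.047
  Sd branch = 0.01025·Sd^0.27·e^(0.036·RH+0.049·T) = 0.2822 μm/a
  r_corr = 0.047 + 0.2822 = 0.3292 μm/a
  mass loss = 0.3292 μm/a × 8.96 g/cm³ = 2.95 g·m⁻²·a⁻¹
Ordering by g·m⁻²·a⁻¹: zinc (8.35) > copper (2.95)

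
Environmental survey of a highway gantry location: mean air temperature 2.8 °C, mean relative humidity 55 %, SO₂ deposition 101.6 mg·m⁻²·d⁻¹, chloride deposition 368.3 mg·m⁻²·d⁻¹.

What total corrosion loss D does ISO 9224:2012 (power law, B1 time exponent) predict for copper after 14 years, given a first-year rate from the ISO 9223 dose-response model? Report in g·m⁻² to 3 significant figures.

copper: T≤10 °C ⇒ hinge +0.126·(2.8−10) = -0.9072
  SO₂ term: 0.0053·101.6^0.26·exp(0.059·55-0.9072) = 0.1825
  Sd branch = 0.01025·Sd^0.27·e^(0.036·RH+0.049·T) = 0.4198 μm/a
  sum: 0.1825 + 0.4198 → r_corr = 0.6024 μm/a
Power-law: D(14) = r_corr · 14^0.667
  D(14) = 0.6024 × 14^0.667 = 0.6024 × 5.814 = 3.502 μm
  Mass loss = 3.502 μm × 8.96 g/cm³ = 31.38 g·m⁻²

D(14) = 31.4 g·m⁻²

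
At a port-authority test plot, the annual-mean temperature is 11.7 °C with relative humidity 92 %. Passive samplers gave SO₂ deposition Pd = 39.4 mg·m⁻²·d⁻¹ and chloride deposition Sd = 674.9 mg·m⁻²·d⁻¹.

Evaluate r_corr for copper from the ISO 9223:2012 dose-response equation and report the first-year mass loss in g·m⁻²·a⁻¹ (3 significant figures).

copper: f(T) = -0.080·(T−10) [T>10 °C] = -0.1360
  sulphur-dioxide contribution → 2.738 μm/a
  chloride contribution → 2.897 μm/a
  total first-year rate 5.635 μm/a
Convert to mass loss: 5.635 μm/a × 8.96 g/cm³ = 50.49 g·m⁻²·a⁻¹

r_corr = 50.5 g·m⁻²·a⁻¹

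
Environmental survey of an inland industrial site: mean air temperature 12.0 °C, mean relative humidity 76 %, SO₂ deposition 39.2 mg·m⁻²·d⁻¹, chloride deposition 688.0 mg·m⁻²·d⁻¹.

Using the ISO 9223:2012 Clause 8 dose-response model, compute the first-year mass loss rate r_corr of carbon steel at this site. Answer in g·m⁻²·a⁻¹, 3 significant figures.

r_corr = 1.30e+03 g·m⁻²·a⁻¹

carbon steel: temperature factor f = -0.054·(2.0) = -0.1080
  Pd branch = 1.77·Pd^0.52·e^(0.02·RH+f) = 48.94 μm/a
  Cl⁻ term: 0.102·688.0^0.62·exp(0.033·76+0.04·12.0) = 116.3
  sum: 48.94 + 116.3 → r_corr = 165.2 μm/a
Convert to mass loss: 165.2 μm/a × 7.85 g/cm³ = 1297 g·m⁻²·a⁻¹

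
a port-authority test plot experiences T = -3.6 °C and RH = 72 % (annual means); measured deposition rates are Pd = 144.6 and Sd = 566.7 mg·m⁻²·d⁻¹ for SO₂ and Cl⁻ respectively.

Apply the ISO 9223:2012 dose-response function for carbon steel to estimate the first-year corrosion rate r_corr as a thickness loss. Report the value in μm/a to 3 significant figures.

r_corr = 61.3 μm/a

carbon steel: T≤10 °C ⇒ hinge +0.150·(-3.6−10) = -2.0400
  SO₂ term: 1.77·144.6^0.52·exp(0.02·72-2.0400) = 12.9
  Sd branch = 0.102·Sd^0.62·e^(0.033·RH+0.04·T) = 48.42 μm/a
  r_corr = 12.9 + 48.42 = 61.32 μm/a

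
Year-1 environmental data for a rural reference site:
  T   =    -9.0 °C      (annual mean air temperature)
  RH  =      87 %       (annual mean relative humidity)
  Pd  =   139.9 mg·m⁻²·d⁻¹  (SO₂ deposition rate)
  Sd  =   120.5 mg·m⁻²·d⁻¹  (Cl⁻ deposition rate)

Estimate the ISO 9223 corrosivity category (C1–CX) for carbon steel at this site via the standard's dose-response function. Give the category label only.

C3

carbon steel: temperature factor f = +0.150·(-19.0) = -2.8500
  sulphur-dioxide contribution → 7.616 μm/a
  chloride contribution → 24.51 μm/a
  total first-year rate 32.13 μm/a
ISO 9223 Table 2 (carbon steel): 25 < 32.1 ≤ 50 μm/a ⇒ C3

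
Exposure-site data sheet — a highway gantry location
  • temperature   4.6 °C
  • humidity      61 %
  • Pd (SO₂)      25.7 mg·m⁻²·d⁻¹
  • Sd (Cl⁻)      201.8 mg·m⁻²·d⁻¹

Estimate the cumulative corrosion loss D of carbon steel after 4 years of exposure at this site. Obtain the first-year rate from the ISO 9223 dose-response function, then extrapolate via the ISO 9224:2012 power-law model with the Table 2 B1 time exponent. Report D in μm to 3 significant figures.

D(4) = 80.7 μm

carbon steel: T≤10 °C ⇒ hinge +0.150·(4.6−10) = -0.8100
  SO₂ term: 1.77·25.7^0.52·exp(0.02·61-0.8100) = 14.43
  Cl⁻ term: 0.102·201.8^0.62·exp(0.033·61+0.04·4.6) = 24.65
  sum: 14.43 + 24.65 → r_corr = 39.08 μm/a
ISO 9224: D(t) = r_corr · t^b with b = 0.523 (carbon steel, B1)
  D(4) = 39.08 × 4^0.523 = 39.08 × 2.065 = 80.69 μm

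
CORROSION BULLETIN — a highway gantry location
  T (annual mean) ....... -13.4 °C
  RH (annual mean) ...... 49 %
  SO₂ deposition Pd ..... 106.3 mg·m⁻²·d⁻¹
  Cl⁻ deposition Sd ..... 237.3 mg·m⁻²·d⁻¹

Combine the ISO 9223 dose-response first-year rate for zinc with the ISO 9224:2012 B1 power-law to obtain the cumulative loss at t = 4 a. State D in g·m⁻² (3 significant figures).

zinc: temperature factor f = +0.038·(-23.4) = -0.8892
  SO₂ term: 0.0129·106.3^0.44·exp(0.046·49-0.8892) = 0.3935
  Sd branch = 0.0175·Sd^0.57·e^(0.008·RH+0.085·T) = 0.1873 μm/a
  r_corr = 0.3935 + 0.1873 = 0.5808 μm/a
Power-law: D(4) = r_corr · 4^0.813
  D(4) = 0.5808 × 4^0.813 = 0.5808 × 3.087 = 1.793 μm
  Mass loss = 1.793 μm × 7.14 g/cm³ = 12.8 g·m⁻²

D(4) = 12.8 g·m⁻²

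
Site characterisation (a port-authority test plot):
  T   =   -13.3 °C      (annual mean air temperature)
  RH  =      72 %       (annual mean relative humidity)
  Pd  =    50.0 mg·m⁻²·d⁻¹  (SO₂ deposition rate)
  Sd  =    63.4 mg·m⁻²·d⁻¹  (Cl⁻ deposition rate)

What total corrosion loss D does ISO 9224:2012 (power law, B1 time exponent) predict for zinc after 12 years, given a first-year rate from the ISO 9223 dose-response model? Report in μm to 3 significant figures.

D(12) = 6.96 μm

zinc: temperature factor f = +0.038·(-23.3) = -0.8854
  sulphur-dioxide contribution → 0.8166 μm/a
  chloride contribution → 0.107 μm/a
  ⇒ r_corr(zinc) = 0.9236 μm/a
Power-law: D(12) = r_corr · 12^0.813
  D(12) = 0.9236 × 12^0.813 = 0.9236 × 7.54 = 6.964 μm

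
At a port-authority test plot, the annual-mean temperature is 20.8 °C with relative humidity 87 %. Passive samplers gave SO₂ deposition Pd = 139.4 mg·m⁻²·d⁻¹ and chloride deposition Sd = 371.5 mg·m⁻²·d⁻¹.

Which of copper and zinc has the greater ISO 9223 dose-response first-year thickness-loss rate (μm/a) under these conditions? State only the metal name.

zinc

copper: temperature factor f = -0.080·(10.8) = -0.8640
  Pd branch = 0.0053·Pd^0.26·e^(0.059·RH+f) = 1.367 μm/a
  Cl⁻ term: 0.01025·371.5^0.27·exp(0.036·87+0.049·20.8) = 3.217
  sum: 1.367 + 3.217 → r_corr = 4.584 μm/a
zinc: f(T) = -0.071·(T−10) [T>10 °C] = -0.7668
  SO₂ term: 0.0129·139.4^0.44·exp(0.046·87-0.7668) = 2.878
  Cl⁻ term: 0.0175·371.5^0.57·exp(0.008·87+0.085·20.8) = 5.998
  sum: 2.878 + 5.998 → r_corr = 8.876 μm/a
Ordering by μm/a: zinc (8.88) > copper (4.58)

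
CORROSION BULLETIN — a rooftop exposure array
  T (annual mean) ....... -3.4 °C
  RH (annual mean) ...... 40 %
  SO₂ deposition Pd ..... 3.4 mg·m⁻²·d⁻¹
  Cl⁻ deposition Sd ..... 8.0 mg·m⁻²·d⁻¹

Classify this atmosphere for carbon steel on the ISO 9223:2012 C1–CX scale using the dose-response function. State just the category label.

C2

carbon steel: f(T) = +0.150·(T−10) [T≤10 °C] = -2.0100
  SO₂ term: 1.77·3.4^0.52·exp(0.02·40-2.0100) = 0.9973
  Cl⁻ term: 0.102·8.0^0.62·exp(0.033·40+0.04·-3.4) = 1.21
  r_corr = 0.9973 + 1.21 = 2.207 μm/a
ISO 9223 Table 2 (carbon steel): 1.3 < 2.21 ≤ 25 μm/a ⇒ C2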